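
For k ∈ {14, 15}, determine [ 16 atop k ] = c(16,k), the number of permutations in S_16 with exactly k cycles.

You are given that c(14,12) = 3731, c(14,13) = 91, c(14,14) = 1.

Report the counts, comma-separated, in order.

r15: T_15,13=14×91+3731=5005; T_15,14=14×1+91=105; T_15,15=14×0+1=1
r16: T_16,14=15×105+5005=6580; T_16,15=15×1+105=120
Read c(16,14) = 6580, c(16,15) = 120.

6580, 120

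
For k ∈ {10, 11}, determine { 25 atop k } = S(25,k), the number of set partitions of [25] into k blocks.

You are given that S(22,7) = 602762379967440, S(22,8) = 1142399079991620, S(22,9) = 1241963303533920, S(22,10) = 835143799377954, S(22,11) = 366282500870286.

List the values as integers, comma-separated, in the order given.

[23] T[23,8]:8*1142399079991620+602762379967440=9741955019900400 · T[23,9]:9*1241963303533920+1142399079991620=12320068811796900 · T[23,10]:10*835143799377954+1241963303533920=9593401297313460 · T[23,11]:11*366282500870286+835143799377954=4864251308951100
[24] T[24,9]:9*12320068811796900+9741955019900400=120622574326072500 · T[24,10]:10*9593401297313460+12320068811796900=108254081784931500 · T[24,11]:11*4864251308951100+9593401297313460=63100165695775560
[25] T[25,10]:10*108254081784931500+120622574326072500=1203163392175387500 · T[25,11]:11*63100165695775560+108254081784931500=802355904438462660
Read S(25,10) = 1203163392175387500, S(25,11) = 802355904438462660.

1203163392175387500, 802355904438462660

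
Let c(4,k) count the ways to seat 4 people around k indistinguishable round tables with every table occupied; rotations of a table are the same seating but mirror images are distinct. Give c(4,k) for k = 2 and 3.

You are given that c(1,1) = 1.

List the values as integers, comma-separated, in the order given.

11, 6

row 2: T[2][1]=1·1+0=1  T[2][2]=1·0+1=1
row 3: T[3][1]=2·1+0=2  T[3][2]=2·1+1=3  T[3][3]=2·0+1=1
row 4: T[4][2]=3·3+2=11  T[4][3]=3·1+3=6
Read c(4,2) = 11, c(4,3) = 6.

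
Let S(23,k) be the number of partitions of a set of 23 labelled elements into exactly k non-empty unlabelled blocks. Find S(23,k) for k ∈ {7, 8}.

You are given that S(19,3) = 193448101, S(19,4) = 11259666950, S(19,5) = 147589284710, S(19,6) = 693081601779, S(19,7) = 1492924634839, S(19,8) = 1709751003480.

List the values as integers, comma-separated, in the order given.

4382641999117305, 9741955019900400

[20] T[20,4]:4*11259666950+193448101=45232115901 · T[20,5]:5*147589284710+11259666950=749206090500 · T[20,6]:6*693081601779+147589284710=4306078895384 · T[20,7]:7*1492924634839+693081601779=11143554045652 · T[20,8]:8*1709751003480+1492924634839=15170932662679
[21] T[21,5]:5*749206090500+45232115901=3791262568401 · T[21,6]:6*4306078895384+749206090500=26585679462804 · T[21,7]:7*11143554045652+4306078895384=82310957214948 · T[21,8]:8*15170932662679+11143554045652=132511015347084
[22] T[22,6]:6*26585679462804+3791262568401=163305339345225 · T[22,7]:7*82310957214948+26585679462804=602762379967440 · T[22,8]:8*132511015347084+82310957214948=1142399079991620
[23] T[23,7]:7*602762379967440+163305339345225=4382641999117305 · T[23,8]:8*1142399079991620+602762379967440=9741955019900400
Read S(23,7) = 4382641999117305, S(23,8) = 9741955019900400.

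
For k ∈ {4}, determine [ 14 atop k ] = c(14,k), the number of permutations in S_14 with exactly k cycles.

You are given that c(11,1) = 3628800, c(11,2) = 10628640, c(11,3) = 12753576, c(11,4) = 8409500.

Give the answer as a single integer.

row 12: T[12][2]=11·10628640+3628800=120543840  T[12][3]=11·12753576+10628640=150917976  T[12][4]=11·8409500+12753576=105258076
row 13: T[13][3]=12·150917976+120543840=1931559552  T[13][4]=12·105258076+150917976=1414014888
row 14: T[14][4]=13·1414014888+1931559552=20313753096
Read c(14,4) = 20313753096.

20313753096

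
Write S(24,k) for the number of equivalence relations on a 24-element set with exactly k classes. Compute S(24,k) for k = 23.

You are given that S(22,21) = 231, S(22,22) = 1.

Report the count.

276

row 23: T[23][22]=22·1+231=253  T[23][23]=23·0+1=1
row 24: T[24][23]=23·1+253=276
Read S(24,23) = 276.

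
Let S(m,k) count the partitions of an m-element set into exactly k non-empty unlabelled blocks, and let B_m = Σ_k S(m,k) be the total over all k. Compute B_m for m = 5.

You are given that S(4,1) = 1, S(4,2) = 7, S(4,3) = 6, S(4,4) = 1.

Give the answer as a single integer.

r5: T_5,1=1×1+0=1; T_5,2=2×7+1=15; T_5,3=3×6+7=25; T_5,4=4×1+6=10; T_5,5=5×0+1=1
B_5 = ΣS(5,k) = 1+15+25+10+1 = 52

52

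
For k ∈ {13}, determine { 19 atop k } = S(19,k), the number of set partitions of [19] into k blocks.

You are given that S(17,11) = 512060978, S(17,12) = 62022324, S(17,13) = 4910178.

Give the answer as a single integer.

2892439160

@18  (18,12):62022324·12+512060978→1256328866, (18,13):4910178·13+62022324→125854638
@19  (19,13):125854638·13+1256328866→2892439160
Read S(19,13) = 2892439160.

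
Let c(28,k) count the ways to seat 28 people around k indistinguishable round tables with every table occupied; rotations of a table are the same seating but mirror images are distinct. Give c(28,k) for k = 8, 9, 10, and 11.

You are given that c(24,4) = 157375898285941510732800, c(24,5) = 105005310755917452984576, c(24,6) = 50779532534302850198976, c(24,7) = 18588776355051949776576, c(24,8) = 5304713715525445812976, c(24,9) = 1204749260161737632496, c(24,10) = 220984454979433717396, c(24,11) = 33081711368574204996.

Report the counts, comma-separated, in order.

@25  (25,5):105005310755917452984576·24+157375898285941510732800→2677503356427960382362624, (25,6):50779532534302850198976·24+105005310755917452984576→1323714091579185857760000, (25,7):18588776355051949776576·24+50779532534302850198976→496910165055549644836800, (25,8):5304713715525445812976·24+18588776355051949776576→145901905527662649288000, (25,9):1204749260161737632496·24+5304713715525445812976→34218695959407148992880, (25,10):220984454979433717396·24+1204749260161737632496→6508376179668146850000, (25,11):33081711368574204996·24+220984454979433717396→1014945527825214637300
@26  (26,6):1323714091579185857760000·25+2677503356427960382362624→35770355645907606826362624, (26,7):496910165055549644836800·25+1323714091579185857760000→13746468217967926978680000, (26,8):145901905527662649288000·25+496910165055549644836800→4144457803247115877036800, (26,9):34218695959407148992880·25+145901905527662649288000→1001369304512841374110000, (26,10):6508376179668146850000·25+34218695959407148992880→196928100451110820242880, (26,11):1014945527825214637300·25+6508376179668146850000→31882014375298512782500
@27  (27,7):13746468217967926978680000·26+35770355645907606826362624→393178529313073708272042624, (27,8):4144457803247115877036800·26+13746468217967926978680000→121502371102392939781636800, (27,9):1001369304512841374110000·26+4144457803247115877036800→30180059720580991603896800, (27,10):196928100451110820242880·26+1001369304512841374110000→6121499916241722700424880, (27,11):31882014375298512782500·26+196928100451110820242880→1025860474208872152587880
@28  (28,8):121502371102392939781636800·27+393178529313073708272042624→3673742549077683082376236224, (28,9):30180059720580991603896800·27+121502371102392939781636800→936363983558079713086850400, (28,10):6121499916241722700424880·27+30180059720580991603896800→195460557459107504515368560, (28,11):1025860474208872152587880·27+6121499916241722700424880→33819732719881270820297640
Read c(28,8) = 3673742549077683082376236224, c(28,9) = 936363983558079713086850400, c(28,10) = 195460557459107504515368560, c(28,11) = 33819732719881270820297640.

3673742549077683082376236224, 936363983558079713086850400, 195460557459107504515368560, 33819732719881270820297640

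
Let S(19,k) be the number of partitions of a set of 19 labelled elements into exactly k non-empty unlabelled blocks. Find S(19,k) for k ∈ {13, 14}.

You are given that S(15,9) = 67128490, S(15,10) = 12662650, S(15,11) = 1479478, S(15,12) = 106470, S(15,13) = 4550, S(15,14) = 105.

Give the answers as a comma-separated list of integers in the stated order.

2892439160, 243577530

@16  (16,10):12662650·10+67128490→193754990, (16,11):1479478·11+12662650→28936908, (16,12):106470·12+1479478→2757118, (16,13):4550·13+106470→165620, (16,14):105·14+4550→6020
@17  (17,11):28936908·11+193754990→512060978, (17,12):2757118·12+28936908→62022324, (17,13):165620·13+2757118→4910178, (17,14):6020·14+165620→249900
@18  (18,12):62022324·12+512060978→1256328866, (18,13):4910178·13+62022324→125854638, (18,14):249900·14+4910178→8408778
@19  (19,13):125854638·13+1256328866→2892439160, (19,14):8408778·14+125854638→243577530
Read S(19,13) = 2892439160, S(19,14) = 243577530.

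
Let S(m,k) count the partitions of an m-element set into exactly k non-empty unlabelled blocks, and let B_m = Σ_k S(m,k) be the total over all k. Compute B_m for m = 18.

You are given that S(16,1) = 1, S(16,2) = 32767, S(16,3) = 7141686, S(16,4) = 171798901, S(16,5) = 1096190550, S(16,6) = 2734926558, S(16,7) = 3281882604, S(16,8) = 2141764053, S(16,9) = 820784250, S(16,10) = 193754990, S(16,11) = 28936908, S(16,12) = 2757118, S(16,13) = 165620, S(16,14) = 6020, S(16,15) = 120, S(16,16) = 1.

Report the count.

@17  (17,1):1·1+0→1, (17,2):32767·2+1→65535, (17,3):7141686·3+32767→21457825, (17,4):171798901·4+7141686→694337290, (17,5):1096190550·5+171798901→5652751651, (17,6):2734926558·6+1096190550→17505749898, (17,7):3281882604·7+2734926558→25708104786, (17,8):2141764053·8+3281882604→20415995028, (17,9):820784250·9+2141764053→9528822303, (17,10):193754990·10+820784250→2758334150, (17,11):28936908·11+193754990→512060978, (17,12):2757118·12+28936908→62022324, (17,13):165620·13+2757118→4910178, (17,14):6020·14+165620→249900, (17,15):120·15+6020→7820, (17,16):1·16+120→136, (17,17):0·17+1→1
@18  (18,1):1·1+0→1, (18,2):65535·2+1→131071, (18,3):21457825·3+65535→64439010, (18,4):694337290·4+21457825→2798806985, (18,5):5652751651·5+694337290→28958095545, (18,6):17505749898·6+5652751651→110687251039, (18,7):25708104786·7+17505749898→197462483400, (18,8):20415995028·8+25708104786→189036065010, (18,9):9528822303·9+20415995028→106175395755, (18,10):2758334150·10+9528822303→37112163803, (18,11):512060978·11+2758334150→8391004908, (18,12):62022324·12+512060978→1256328866, (18,13):4910178·13+62022324→125854638, (18,14):249900·14+4910178→8408778, (18,15):7820·15+249900→367200, (18,16):136·16+7820→9996, (18,17):1·17+136→153, (18,18):0·18+1→1
B_18 = ΣS(18,k) = 1+131071+64439010+2798806985+28958095545+110687251039+197462483400+189036065010+106175395755+37112163803+8391004908+1256328866+125854638+8408778+367200+9996+153+1 = 682076806159

682076806159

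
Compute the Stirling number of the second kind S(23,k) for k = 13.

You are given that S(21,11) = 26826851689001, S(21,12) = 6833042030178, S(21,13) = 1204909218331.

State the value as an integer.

401282560341390

[22] T[22,12]:12*6833042030178+26826851689001=108823356051137 · T[22,13]:13*1204909218331+6833042030178=22496861868481
[23] T[23,13]:13*22496861868481+108823356051137=401282560341390
Read S(23,13) = 401282560341390.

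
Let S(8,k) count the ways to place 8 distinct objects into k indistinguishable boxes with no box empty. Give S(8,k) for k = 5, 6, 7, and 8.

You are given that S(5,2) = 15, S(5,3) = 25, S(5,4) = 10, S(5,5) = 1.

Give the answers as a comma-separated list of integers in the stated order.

1050, 266, 28, 1

r6: T_6,3=3×25+15=90; T_6,4=4×10+25=65; T_6,5=5×1+10=15; T_6,6=6×0+1=1
r7: T_7,4=4×65+90=350; T_7,5=5×15+65=140; T_7,6=6×1+15=21; T_7,7=7×0+1=1
r8: T_8,5=5×140+350=1050; T_8,6=6×21+140=266; T_8,7=7×1+21=28; T_8,8=8×0+1=1
Read S(8,5) = 1050, S(8,6) = 266, S(8,7) = 28, S(8,8) = 1.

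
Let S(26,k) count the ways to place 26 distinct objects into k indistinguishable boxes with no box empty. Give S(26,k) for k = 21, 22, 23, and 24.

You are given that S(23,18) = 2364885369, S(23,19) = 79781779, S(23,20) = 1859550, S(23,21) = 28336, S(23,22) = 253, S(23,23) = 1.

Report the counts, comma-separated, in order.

@24  (24,19):79781779·19+2364885369→3880739170, (24,20):1859550·20+79781779→116972779, (24,21):28336·21+1859550→2454606, (24,22):253·22+28336→33902, (24,23):1·23+253→276, (24,24):0·24+1→1
@25  (25,20):116972779·20+3880739170→6220194750, (25,21):2454606·21+116972779→168519505, (25,22):33902·22+2454606→3200450, (25,23):276·23+33902→40250, (25,24):1·24+276→300
@26  (26,21):168519505·21+6220194750→9759104355, (26,22):3200450·22+168519505→238929405, (26,23):40250·23+3200450→4126200, (26,24):300·24+40250→47450
Read S(26,21) = 9759104355, S(26,22) = 238929405, S(26,23) = 4126200, S(26,24) = 47450.

9759104355, 238929405, 4126200, 47450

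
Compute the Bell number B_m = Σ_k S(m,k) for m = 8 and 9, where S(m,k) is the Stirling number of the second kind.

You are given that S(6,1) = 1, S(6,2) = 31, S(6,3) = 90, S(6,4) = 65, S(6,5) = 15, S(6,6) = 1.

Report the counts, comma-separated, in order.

row 7: T[7][1]=1·1+0=1  T[7][2]=2·31+1=63  T[7][3]=3·90+31=301  T[7][4]=4·65+90=350  T[7][5]=5·15+65=140  T[7][6]=6·1+15=21  T[7][7]=7·0+1=1
row 8: T[8][1]=1·1+0=1  T[8][2]=2·63+1=127  T[8][3]=3·301+63=966  T[8][4]=4·350+301=1701  T[8][5]=5·140+350=1050  T[8][6]=6·21+140=266  T[8][7]=7·1+21=28  T[8][8]=8·0+1=1
row 9: T[9][1]=1·1+0=1  T[9][2]=2·127+1=255  T[9][3]=3·966+127=3025  T[9][4]=4·1701+966=7770  T[9][5]=5·1050+1701=6951  T[9][6]=6·266+1050=2646  T[9][7]=7·28+266=462  T[9][8]=8·1+28=36  T[9][9]=9·0+1=1
B_8 = ΣS(8,k) = 1+127+966+1701+1050+266+28+1 = 4140
B_9 = ΣS(9,k) = 1+255+3025+7770+6951+2646+462+36+1 = 21147

4140, 21147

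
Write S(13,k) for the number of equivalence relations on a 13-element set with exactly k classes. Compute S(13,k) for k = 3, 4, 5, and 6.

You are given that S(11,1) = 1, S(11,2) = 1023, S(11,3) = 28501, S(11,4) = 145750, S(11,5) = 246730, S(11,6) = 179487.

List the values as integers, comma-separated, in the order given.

261625, 2532530, 7508501, 9321312

r12: T_12,2=2×1023+1=2047; T_12,3=3×28501+1023=86526; T_12,4=4×145750+28501=611501; T_12,5=5×246730+145750=1379400; T_12,6=6×179487+246730=1323652
r13: T_13,3=3×86526+2047=261625; T_13,4=4×611501+86526=2532530; T_13,5=5×1379400+611501=7508501; T_13,6=6×1323652+1379400=9321312
Read S(13,3) = 261625, S(13,4) = 2532530, S(13,5) = 7508501, S(13,6) = 9321312.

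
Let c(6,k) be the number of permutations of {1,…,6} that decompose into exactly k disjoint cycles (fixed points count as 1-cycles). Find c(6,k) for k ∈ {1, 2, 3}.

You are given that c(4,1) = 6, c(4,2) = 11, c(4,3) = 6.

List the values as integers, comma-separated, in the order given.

r5: T_5,1=4×6+0=24; T_5,2=4×11+6=50; T_5,3=4×6+11=35
r6: T_6,1=5×24+0=120; T_6,2=5×50+24=274; T_6,3=5×35+50=225
Read c(6,1) = 120, c(6,2) = 274, c(6,3) = 225.

120, 274, 225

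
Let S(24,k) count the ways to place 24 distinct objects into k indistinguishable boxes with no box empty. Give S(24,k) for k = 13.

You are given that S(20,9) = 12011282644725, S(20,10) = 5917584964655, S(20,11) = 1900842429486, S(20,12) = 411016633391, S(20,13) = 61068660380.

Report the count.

6888836057922000

row 21: T[21][10]=10·5917584964655+12011282644725=71187132291275  T[21][11]=11·1900842429486+5917584964655=26826851689001  T[21][12]=12·411016633391+1900842429486=6833042030178  T[21][13]=13·61068660380+411016633391=1204909218331
row 22: T[22][11]=11·26826851689001+71187132291275=366282500870286  T[22][12]=12·6833042030178+26826851689001=108823356051137  T[22][13]=13·1204909218331+6833042030178=22496861868481
row 23: T[23][12]=12·108823356051137+366282500870286=1672162773483930  T[23][13]=13·22496861868481+108823356051137=401282560341390
row 24: T[24][13]=13·401282560341390+1672162773483930=6888836057922000
Read S(24,13) = 6888836057922000.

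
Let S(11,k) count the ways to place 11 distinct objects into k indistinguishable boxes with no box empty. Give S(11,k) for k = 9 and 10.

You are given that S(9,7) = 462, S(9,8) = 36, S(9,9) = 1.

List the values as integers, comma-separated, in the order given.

r10: T_10,8=8×36+462=750; T_10,9=9×1+36=45; T_10,10=10×0+1=1
r11: T_11,9=9×45+750=1155; T_11,10=10×1+45=55
Read S(11,9) = 1155, S(11,10) = 55.

1155, 55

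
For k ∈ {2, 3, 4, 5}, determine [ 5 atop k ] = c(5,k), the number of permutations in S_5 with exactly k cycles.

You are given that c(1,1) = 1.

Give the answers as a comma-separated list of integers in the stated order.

50, 35, 10, 1

row 2: T[2][1]=1·1+0=1  T[2][2]=1·0+1=1
row 3: T[3][1]=2·1+0=2  T[3][2]=2·1+1=3  T[3][3]=2·0+1=1
row 4: T[4][1]=3·2+0=6  T[4][2]=3·3+2=11  T[4][3]=3·1+3=6  T[4][4]=3·0+1=1
row 5: T[5][2]=4·11+6=50  T[5][3]=4·6+11=35  T[5][4]=4·1+6=10  T[5][5]=4·0+1=1
Read c(5,2) = 50, c(5,3) = 35, c(5,4) = 10, c(5,5) = 1.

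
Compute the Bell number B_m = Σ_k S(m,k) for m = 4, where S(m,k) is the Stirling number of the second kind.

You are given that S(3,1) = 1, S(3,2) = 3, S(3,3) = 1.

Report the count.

row 4: T[4][1]=1·1+0=1  T[4][2]=2·3+1=7  T[4][3]=3·1+3=6  T[4][4]=4·0+1=1
B_4 = ΣS(4,k) = 1+7+6+1 = 15

15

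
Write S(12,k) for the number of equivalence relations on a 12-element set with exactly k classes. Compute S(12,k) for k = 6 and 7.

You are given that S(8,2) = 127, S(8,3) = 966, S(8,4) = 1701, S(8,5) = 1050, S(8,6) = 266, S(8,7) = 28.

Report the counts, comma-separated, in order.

1323652, 627396

row 9: T[9][3]=3·966+127=3025  T[9][4]=4·1701+966=7770  T[9][5]=5·1050+1701=6951  T[9][6]=6·266+1050=2646  T[9][7]=7·28+266=462
row 10: T[10][4]=4·7770+3025=34105  T[10][5]=5·6951+7770=42525  T[10][6]=6·2646+6951=22827  T[10][7]=7·462+2646=5880
row 11: T[11][5]=5·42525+34105=246730  T[11][6]=6·22827+42525=179487  T[11][7]=7·5880+22827=63987
row 12: T[12][6]=6·179487+246730=1323652  T[12][7]=7·63987+179487=627396
Read S(12,6) = 1323652, S(12,7) = 627396.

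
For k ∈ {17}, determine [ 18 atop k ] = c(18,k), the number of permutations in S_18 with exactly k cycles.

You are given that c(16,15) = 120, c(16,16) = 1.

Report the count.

row 17: T[17][16]=16·1+120=136  T[17][17]=16·0+1=1
row 18: T[18][17]=17·1+136=153
Read c(18,17) = 153.

153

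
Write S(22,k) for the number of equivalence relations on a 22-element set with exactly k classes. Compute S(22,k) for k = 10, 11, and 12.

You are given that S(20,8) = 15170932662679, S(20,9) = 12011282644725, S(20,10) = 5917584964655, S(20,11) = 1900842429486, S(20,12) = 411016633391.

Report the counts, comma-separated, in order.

@21  (21,9):12011282644725·9+15170932662679→123272476465204, (21,10):5917584964655·10+12011282644725→71187132291275, (21,11):1900842429486·11+5917584964655→26826851689001, (21,12):411016633391·12+1900842429486→6833042030178
@22  (22,10):71187132291275·10+123272476465204→835143799377954, (22,11):26826851689001·11+71187132291275→366282500870286, (22,12):6833042030178·12+26826851689001→108823356051137
Read S(22,10) = 835143799377954, S(22,11) = 366282500870286, S(22,12) = 108823356051137.

835143799377954, 366282500870286, 108823356051137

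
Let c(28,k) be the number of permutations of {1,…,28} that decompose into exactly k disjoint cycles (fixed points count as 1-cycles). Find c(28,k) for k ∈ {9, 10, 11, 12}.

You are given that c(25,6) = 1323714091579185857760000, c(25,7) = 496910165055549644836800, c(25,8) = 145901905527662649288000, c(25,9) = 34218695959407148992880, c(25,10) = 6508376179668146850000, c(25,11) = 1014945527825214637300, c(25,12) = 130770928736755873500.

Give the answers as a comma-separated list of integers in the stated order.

r26: T_26,7=25×496910165055549644836800+1323714091579185857760000=13746468217967926978680000; T_26,8=25×145901905527662649288000+496910165055549644836800=4144457803247115877036800; T_26,9=25×34218695959407148992880+145901905527662649288000=1001369304512841374110000; T_26,10=25×6508376179668146850000+34218695959407148992880=196928100451110820242880; T_26,11=25×1014945527825214637300+6508376179668146850000=31882014375298512782500; T_26,12=25×130770928736755873500+1014945527825214637300=4284218746244111474800
r27: T_27,8=26×4144457803247115877036800+13746468217967926978680000=121502371102392939781636800; T_27,9=26×1001369304512841374110000+4144457803247115877036800=30180059720580991603896800; T_27,10=26×196928100451110820242880+1001369304512841374110000=6121499916241722700424880; T_27,11=26×31882014375298512782500+196928100451110820242880=1025860474208872152587880; T_27,12=26×4284218746244111474800+31882014375298512782500=143271701777645411127300
r28: T_28,9=27×30180059720580991603896800+121502371102392939781636800=936363983558079713086850400; T_28,10=27×6121499916241722700424880+30180059720580991603896800=195460557459107504515368560; T_28,11=27×1025860474208872152587880+6121499916241722700424880=33819732719881270820297640; T_28,12=27×143271701777645411127300+1025860474208872152587880=4894196422205298253024980
Read c(28,9) = 936363983558079713086850400, c(28,10) = 195460557459107504515368560, c(28,11) = 33819732719881270820297640, c(28,12) = 4894196422205298253024980.

936363983558079713086850400, 195460557459107504515368560, 33819732719881270820297640, 4894196422205298253024980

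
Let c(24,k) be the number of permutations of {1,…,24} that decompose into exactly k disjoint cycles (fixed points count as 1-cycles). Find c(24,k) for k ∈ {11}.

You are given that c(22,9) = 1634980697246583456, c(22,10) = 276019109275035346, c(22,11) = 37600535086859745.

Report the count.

33081711368574204996

@23  (23,10):276019109275035346·22+1634980697246583456→7707401101297361068, (23,11):37600535086859745·22+276019109275035346→1103230881185949736
@24  (24,11):1103230881185949736·23+7707401101297361068→33081711368574204996
Read c(24,11) = 33081711368574204996.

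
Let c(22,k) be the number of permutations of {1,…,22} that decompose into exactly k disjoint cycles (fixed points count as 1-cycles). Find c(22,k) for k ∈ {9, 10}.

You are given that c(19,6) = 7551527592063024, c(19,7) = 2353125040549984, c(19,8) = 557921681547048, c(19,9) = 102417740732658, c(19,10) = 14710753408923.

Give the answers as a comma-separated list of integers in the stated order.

r20: T_20,7=19×2353125040549984+7551527592063024=52260903362512720; T_20,8=19×557921681547048+2353125040549984=12953636989943896; T_20,9=19×102417740732658+557921681547048=2503858755467550; T_20,10=19×14710753408923+102417740732658=381922055502195
r21: T_21,8=20×12953636989943896+52260903362512720=311333643161390640; T_21,9=20×2503858755467550+12953636989943896=63030812099294896; T_21,10=20×381922055502195+2503858755467550=10142299865511450
r22: T_22,9=21×63030812099294896+311333643161390640=1634980697246583456; T_22,10=21×10142299865511450+63030812099294896=276019109275035346
Read c(22,9) = 1634980697246583456, c(22,10) = 276019109275035346.

1634980697246583456, 276019109275035346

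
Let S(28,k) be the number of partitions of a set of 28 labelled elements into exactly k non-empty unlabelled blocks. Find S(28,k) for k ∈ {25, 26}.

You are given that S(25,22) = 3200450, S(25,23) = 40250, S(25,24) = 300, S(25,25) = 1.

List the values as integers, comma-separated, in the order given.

@26  (26,23):40250·23+3200450→4126200, (26,24):300·24+40250→47450, (26,25):1·25+300→325, (26,26):0·26+1→1
@27  (27,24):47450·24+4126200→5265000, (27,25):325·25+47450→55575, (27,26):1·26+325→351
@28  (28,25):55575·25+5265000→6654375, (28,26):351·26+55575→64701
Read S(28,25) = 6654375, S(28,26) = 64701.

6654375, 64701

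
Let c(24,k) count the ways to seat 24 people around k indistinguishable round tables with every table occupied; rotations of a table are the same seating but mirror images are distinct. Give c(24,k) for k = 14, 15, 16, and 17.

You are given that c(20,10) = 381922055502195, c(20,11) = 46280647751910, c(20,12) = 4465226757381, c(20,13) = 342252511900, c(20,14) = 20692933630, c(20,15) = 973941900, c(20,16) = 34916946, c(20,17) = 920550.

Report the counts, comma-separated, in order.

34701806448704206, 2406046038644556, 137272511800831, 6400590336096

row 21: T[21][11]=20·46280647751910+381922055502195=1307535010540395  T[21][12]=20·4465226757381+46280647751910=135585182899530  T[21][13]=20·342252511900+4465226757381=11310276995381  T[21][14]=20·20692933630+342252511900=756111184500  T[21][15]=20·973941900+20692933630=40171771630  T[21][16]=20·34916946+973941900=1672280820  T[21][17]=20·920550+34916946=53327946
row 22: T[22][12]=21·135585182899530+1307535010540395=4154823851430525  T[22][13]=21·11310276995381+135585182899530=373100999802531  T[22][14]=21·756111184500+11310276995381=27188611869881  T[22][15]=21·40171771630+756111184500=1599718388730  T[22][16]=21·1672280820+40171771630=75289668850  T[22][17]=21·53327946+1672280820=2792167686
row 23: T[23][13]=22·373100999802531+4154823851430525=12363045847086207  T[23][14]=22·27188611869881+373100999802531=971250460939913  T[23][15]=22·1599718388730+27188611869881=62382416421941  T[23][16]=22·75289668850+1599718388730=3256091103430  T[23][17]=22·2792167686+75289668850=136717357942
row 24: T[24][14]=23·971250460939913+12363045847086207=34701806448704206  T[24][15]=23·62382416421941+971250460939913=2406046038644556  T[24][16]=23·3256091103430+62382416421941=137272511800831  T[24][17]=23·136717357942+3256091103430=6400590336096
Read c(24,14) = 34701806448704206, c(24,15) = 2406046038644556, c(24,16) = 137272511800831, c(24,17) = 6400590336096.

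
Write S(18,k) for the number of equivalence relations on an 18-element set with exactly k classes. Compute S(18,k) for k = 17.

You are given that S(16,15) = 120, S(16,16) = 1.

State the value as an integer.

[17] T[17,16]:16*1+120=136 · T[17,17]:17*0+1=1
[18] T[18,17]:17*1+136=153
Read S(18,17) = 153.

153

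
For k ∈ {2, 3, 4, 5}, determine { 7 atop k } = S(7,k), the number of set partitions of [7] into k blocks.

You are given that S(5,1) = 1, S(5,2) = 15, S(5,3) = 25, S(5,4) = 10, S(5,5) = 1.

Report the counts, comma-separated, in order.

r6: T_6,1=1×1+0=1; T_6,2=2×15+1=31; T_6,3=3×25+15=90; T_6,4=4×10+25=65; T_6,5=5×1+10=15
r7: T_7,2=2×31+1=63; T_7,3=3×90+31=301; T_7,4=4×65+90=350; T_7,5=5×15+65=140
Read S(7,2) = 63, S(7,3) = 301, S(7,4) = 350, S(7,5) = 140.

63, 301, 350, 140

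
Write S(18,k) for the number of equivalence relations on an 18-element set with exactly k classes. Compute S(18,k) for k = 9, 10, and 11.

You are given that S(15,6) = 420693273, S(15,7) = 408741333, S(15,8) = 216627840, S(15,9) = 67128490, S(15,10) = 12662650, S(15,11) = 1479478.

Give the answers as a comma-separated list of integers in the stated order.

106175395755, 37112163803, 8391004908

i=16: T(16,7)=420693273+7·408741333=3281882604 | T(16,8)=408741333+8·216627840=2141764053 | T(16,9)=216627840+9·67128490=820784250 | T(16,10)=67128490+10·12662650=193754990 | T(16,11)=12662650+11·1479478=28936908
i=17: T(17,8)=3281882604+8·2141764053=20415995028 | T(17,9)=2141764053+9·820784250=9528822303 | T(17,10)=820784250+10·193754990=2758334150 | T(17,11)=193754990+11·28936908=512060978
i=18: T(18,9)=20415995028+9·9528822303=106175395755 | T(18,10)=9528822303+10·2758334150=37112163803 | T(18,11)=2758334150+11·512060978=8391004908
Read S(18,9) = 106175395755, S(18,10) = 37112163803, S(18,11) = 8391004908.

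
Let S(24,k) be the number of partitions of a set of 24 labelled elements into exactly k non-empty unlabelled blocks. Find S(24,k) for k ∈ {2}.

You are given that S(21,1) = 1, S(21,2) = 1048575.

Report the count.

[22] T[22,1]:1*1+0=1 · T[22,2]:2*1048575+1=2097151
[23] T[23,1]:1*1+0=1 · T[23,2]:2*2097151+1=4194303
[24] T[24,2]:2*4194303+1=8388607
Read S(24,2) = 8388607.

8388607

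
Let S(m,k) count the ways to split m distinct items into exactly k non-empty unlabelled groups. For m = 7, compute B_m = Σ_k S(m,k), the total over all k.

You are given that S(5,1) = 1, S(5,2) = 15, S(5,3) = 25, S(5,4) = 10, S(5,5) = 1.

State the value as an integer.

r6: T_6,1=1×1+0=1; T_6,2=2×15+1=31; T_6,3=3×25+15=90; T_6,4=4×10+25=65; T_6,5=5×1+10=15; T_6,6=6×0+1=1
r7: T_7,1=1×1+0=1; T_7,2=2×31+1=63; T_7,3=3×90+31=301; T_7,4=4×65+90=350; T_7,5=5×15+65=140; T_7,6=6×1+15=21; T_7,7=7×0+1=1
B_7 = ΣS(7,k) = 1+63+301+350+140+21+1 = 877

877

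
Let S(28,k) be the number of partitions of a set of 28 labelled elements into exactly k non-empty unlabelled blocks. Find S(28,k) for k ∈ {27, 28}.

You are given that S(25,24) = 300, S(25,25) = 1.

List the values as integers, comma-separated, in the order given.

[26] T[26,25]:25*1+300=325 · T[26,26]:26*0+1=1
[27] T[27,26]:26*1+325=351 · T[27,27]:27*0+1=1
[28] T[28,27]:27*1+351=378 · T[28,28]:28*0+1=1
Read S(28,27) = 378, S(28,28) = 1.

378, 1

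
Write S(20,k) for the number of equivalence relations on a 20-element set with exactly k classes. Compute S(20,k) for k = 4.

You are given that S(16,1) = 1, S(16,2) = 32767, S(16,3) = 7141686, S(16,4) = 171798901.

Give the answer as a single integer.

45232115901

@17  (17,1):1·1+0→1, (17,2):32767·2+1→65535, (17,3):7141686·3+32767→21457825, (17,4):171798901·4+7141686→694337290
@18  (18,2):65535·2+1→131071, (18,3):21457825·3+65535→64439010, (18,4):694337290·4+21457825→2798806985
@19  (19,3):64439010·3+131071→193448101, (19,4):2798806985·4+64439010→11259666950
@20  (20,4):11259666950·4+193448101→45232115901
Read S(20,4) = 45232115901.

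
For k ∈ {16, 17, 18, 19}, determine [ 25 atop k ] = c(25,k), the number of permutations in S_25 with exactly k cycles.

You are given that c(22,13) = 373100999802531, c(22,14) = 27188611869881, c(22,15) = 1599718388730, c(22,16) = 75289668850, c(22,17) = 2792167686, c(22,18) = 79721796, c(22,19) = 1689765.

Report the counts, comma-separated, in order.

5700586321864500, 290886679867135, 12191224980000, 414908513800

r23: T_23,14=22×27188611869881+373100999802531=971250460939913; T_23,15=22×1599718388730+27188611869881=62382416421941; T_23,16=22×75289668850+1599718388730=3256091103430; T_23,17=22×2792167686+75289668850=136717357942; T_23,18=22×79721796+2792167686=4546047198; T_23,19=22×1689765+79721796=116896626
r24: T_24,15=23×62382416421941+971250460939913=2406046038644556; T_24,16=23×3256091103430+62382416421941=137272511800831; T_24,17=23×136717357942+3256091103430=6400590336096; T_24,18=23×4546047198+136717357942=241276443496; T_24,19=23×116896626+4546047198=7234669596
r25: T_25,16=24×137272511800831+2406046038644556=5700586321864500; T_25,17=24×6400590336096+137272511800831=290886679867135; T_25,18=24×241276443496+6400590336096=12191224980000; T_25,19=24×7234669596+241276443496=414908513800
Read c(25,16) = 5700586321864500, c(25,17) = 290886679867135, c(25,18) = 12191224980000, c(25,19) = 414908513800.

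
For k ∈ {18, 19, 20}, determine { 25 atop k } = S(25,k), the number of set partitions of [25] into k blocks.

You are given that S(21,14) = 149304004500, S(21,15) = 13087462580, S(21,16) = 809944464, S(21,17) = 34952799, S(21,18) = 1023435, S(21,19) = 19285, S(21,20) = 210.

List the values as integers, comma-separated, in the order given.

i=22: T(22,15)=149304004500+15·13087462580=345615943200 | T(22,16)=13087462580+16·809944464=26046574004 | T(22,17)=809944464+17·34952799=1404142047 | T(22,18)=34952799+18·1023435=53374629 | T(22,19)=1023435+19·19285=1389850 | T(22,20)=19285+20·210=23485
i=23: T(23,16)=345615943200+16·26046574004=762361127264 | T(23,17)=26046574004+17·1404142047=49916988803 | T(23,18)=1404142047+18·53374629=2364885369 | T(23,19)=53374629+19·1389850=79781779 | T(23,20)=1389850+20·23485=1859550
i=24: T(24,17)=762361127264+17·49916988803=1610949936915 | T(24,18)=49916988803+18·2364885369=92484925445 | T(24,19)=2364885369+19·79781779=3880739170 | T(24,20)=79781779+20·1859550=116972779
i=25: T(25,18)=1610949936915+18·92484925445=3275678594925 | T(25,19)=92484925445+19·3880739170=166218969675 | T(25,20)=3880739170+20·116972779=6220194750
Read S(25,18) = 3275678594925, S(25,19) = 166218969675, S(25,20) = 6220194750.

3275678594925, 166218969675, 6220194750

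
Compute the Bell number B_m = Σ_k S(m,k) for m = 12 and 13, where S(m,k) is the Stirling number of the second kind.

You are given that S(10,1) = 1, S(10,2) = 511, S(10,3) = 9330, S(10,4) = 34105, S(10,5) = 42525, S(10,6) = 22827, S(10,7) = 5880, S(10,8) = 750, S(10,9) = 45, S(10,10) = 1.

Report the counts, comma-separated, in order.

r11: T_11,1=1×1+0=1; T_11,2=2×511+1=1023; T_11,3=3×9330+511=28501; T_11,4=4×34105+9330=145750; T_11,5=5×42525+34105=246730; T_11,6=6×22827+42525=179487; T_11,7=7×5880+22827=63987; T_11,8=8×750+5880=11880; T_11,9=9×45+750=1155; T_11,10=10×1+45=55; T_11,11=11×0+1=1
r12: T_12,1=1×1+0=1; T_12,2=2×1023+1=2047; T_12,3=3×28501+1023=86526; T_12,4=4×145750+28501=611501; T_12,5=5×246730+145750=1379400; T_12,6=6×179487+246730=1323652; T_12,7=7×63987+179487=627396; T_12,8=8×11880+63987=159027; T_12,9=9×1155+11880=22275; T_12,10=10×55+1155=1705; T_12,11=11×1+55=66; T_12,12=12×0+1=1
r13: T_13,1=1×1+0=1; T_13,2=2×2047+1=4095; T_13,3=3×86526+2047=261625; T_13,4=4×611501+86526=2532530; T_13,5=5×1379400+611501=7508501; T_13,6=6×1323652+1379400=9321312; T_13,7=7×627396+1323652=5715424; T_13,8=8×159027+627396=1899612; T_13,9=9×22275+159027=359502; T_13,10=10×1705+22275=39325; T_13,11=11×66+1705=2431; T_13,12=12×1+66=78; T_13,13=13×0+1=1
B_12 = ΣS(12,k) = 1+2047+86526+611501+1379400+1323652+627396+159027+22275+1705+66+1 = 4213597
B_13 = ΣS(13,k) = 1+4095+261625+2532530+7508501+9321312+5715424+1899612+359502+39325+2431+78+1 = 27644437

4213597, 27644437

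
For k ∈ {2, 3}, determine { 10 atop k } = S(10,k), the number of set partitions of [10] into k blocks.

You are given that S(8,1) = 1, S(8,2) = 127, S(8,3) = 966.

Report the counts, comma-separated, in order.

511, 9330

@9  (9,1):1·1+0→1, (9,2):127·2+1→255, (9,3):966·3+127→3025
@10  (10,2):255·2+1→511, (10,3):3025·3+255→9330
Read S(10,2) = 511, S(10,3) = 9330.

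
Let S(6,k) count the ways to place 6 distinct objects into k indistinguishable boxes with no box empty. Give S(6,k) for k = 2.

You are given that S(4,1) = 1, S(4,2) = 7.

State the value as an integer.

31

r5: T_5,1=1×1+0=1; T_5,2=2×7+1=15
r6: T_6,2=2×15+1=31
Read S(6,2) = 31.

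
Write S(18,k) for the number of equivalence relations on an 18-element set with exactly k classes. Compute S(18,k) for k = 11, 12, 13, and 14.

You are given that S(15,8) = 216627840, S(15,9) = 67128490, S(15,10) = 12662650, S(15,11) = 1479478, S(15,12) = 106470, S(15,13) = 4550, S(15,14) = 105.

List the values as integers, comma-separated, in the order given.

8391004908, 1256328866, 125854638, 8408778

@16  (16,9):67128490·9+216627840→820784250, (16,10):12662650·10+67128490→193754990, (16,11):1479478·11+12662650→28936908, (16,12):106470·12+1479478→2757118, (16,13):4550·13+106470→165620, (16,14):105·14+4550→6020
@17  (17,10):193754990·10+820784250→2758334150, (17,11):28936908·11+193754990→512060978, (17,12):2757118·12+28936908→62022324, (17,13):165620·13+2757118→4910178, (17,14):6020·14+165620→249900
@18  (18,11):512060978·11+2758334150→8391004908, (18,12):62022324·12+512060978→1256328866, (18,13):4910178·13+62022324→125854638, (18,14):249900·14+4910178→8408778
Read S(18,11) = 8391004908, S(18,12) = 1256328866, S(18,13) = 125854638, S(18,14) = 8408778.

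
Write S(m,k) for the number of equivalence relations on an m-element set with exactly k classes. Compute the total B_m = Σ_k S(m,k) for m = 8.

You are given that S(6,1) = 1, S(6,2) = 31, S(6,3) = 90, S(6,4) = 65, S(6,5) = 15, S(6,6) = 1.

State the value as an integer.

4140

r7: T_7,1=1×1+0=1; T_7,2=2×31+1=63; T_7,3=3×90+31=301; T_7,4=4×65+90=350; T_7,5=5×15+65=140; T_7,6=6×1+15=21; T_7,7=7×0+1=1
r8: T_8,1=1×1+0=1; T_8,2=2×63+1=127; T_8,3=3×301+63=966; T_8,4=4×350+301=1701; T_8,5=5×140+350=1050; T_8,6=6×21+140=266; T_8,7=7×1+21=28; T_8,8=8×0+1=1
B_8 = ΣS(8,k) = 1+127+966+1701+1050+266+28+1 = 4140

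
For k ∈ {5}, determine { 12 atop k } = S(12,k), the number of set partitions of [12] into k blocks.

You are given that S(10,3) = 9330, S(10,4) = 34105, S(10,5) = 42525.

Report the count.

row 11: T[11][4]=4·34105+9330=145750  T[11][5]=5·42525+34105=246730
row 12: T[12][5]=5·246730+145750=1379400
Read S(12,5) = 1379400.

1379400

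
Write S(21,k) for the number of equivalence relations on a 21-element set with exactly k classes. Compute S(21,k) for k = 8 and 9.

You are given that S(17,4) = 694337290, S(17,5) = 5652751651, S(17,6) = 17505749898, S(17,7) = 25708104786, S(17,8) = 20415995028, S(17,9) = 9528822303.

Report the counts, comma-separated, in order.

@18  (18,5):5652751651·5+694337290→28958095545, (18,6):17505749898·6+5652751651→110687251039, (18,7):25708104786·7+17505749898→197462483400, (18,8):20415995028·8+25708104786→189036065010, (18,9):9528822303·9+20415995028→106175395755
@19  (19,6):110687251039·6+28958095545→693081601779, (19,7):197462483400·7+110687251039→1492924634839, (19,8):189036065010·8+197462483400→1709751003480, (19,9):106175395755·9+189036065010→1144614626805
@20  (20,7):1492924634839·7+693081601779→11143554045652, (20,8):1709751003480·8+1492924634839→15170932662679, (20,9):1144614626805·9+1709751003480→12011282644725
@21  (21,8):15170932662679·8+11143554045652→132511015347084, (21,9):12011282644725·9+15170932662679→123272476465204
Read S(21,8) = 132511015347084, S(21,9) = 123272476465204.

132511015347084, 123272476465204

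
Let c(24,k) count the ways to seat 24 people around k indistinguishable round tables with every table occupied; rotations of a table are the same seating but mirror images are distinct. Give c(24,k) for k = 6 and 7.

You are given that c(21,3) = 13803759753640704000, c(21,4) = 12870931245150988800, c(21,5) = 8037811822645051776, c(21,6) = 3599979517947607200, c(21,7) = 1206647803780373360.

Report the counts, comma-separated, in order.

r22: T_22,4=21×12870931245150988800+13803759753640704000=284093315901811468800; T_22,5=21×8037811822645051776+12870931245150988800=181664979520697076096; T_22,6=21×3599979517947607200+8037811822645051776=83637381699544802976; T_22,7=21×1206647803780373360+3599979517947607200=28939583397335447760
r23: T_23,5=22×181664979520697076096+284093315901811468800=4280722865357147142912; T_23,6=22×83637381699544802976+181664979520697076096=2021687376910682741568; T_23,7=22×28939583397335447760+83637381699544802976=720308216440924653696
r24: T_24,6=23×2021687376910682741568+4280722865357147142912=50779532534302850198976; T_24,7=23×720308216440924653696+2021687376910682741568=18588776355051949776576
Read c(24,6) = 50779532534302850198976, c(24,7) = 18588776355051949776576.

50779532534302850198976, 18588776355051949776576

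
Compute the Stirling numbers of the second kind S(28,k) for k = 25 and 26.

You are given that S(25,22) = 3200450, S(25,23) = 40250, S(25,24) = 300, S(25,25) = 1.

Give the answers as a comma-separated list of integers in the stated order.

6654375, 64701

i=26: T(26,23)=3200450+23·40250=4126200 | T(26,24)=40250+24·300=47450 | T(26,25)=300+25·1=325 | T(26,26)=1+26·0=1
i=27: T(27,24)=4126200+24·47450=5265000 | T(27,25)=47450+25·325=55575 | T(27,26)=325+26·1=351
i=28: T(28,25)=5265000+25·55575=6654375 | T(28,26)=55575+26·351=64701
Read S(28,25) = 6654375, S(28,26) = 64701.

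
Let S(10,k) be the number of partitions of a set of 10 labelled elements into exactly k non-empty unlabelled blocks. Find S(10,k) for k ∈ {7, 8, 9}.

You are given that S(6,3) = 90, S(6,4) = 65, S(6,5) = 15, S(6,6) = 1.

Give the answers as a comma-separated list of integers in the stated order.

r7: T_7,4=4×65+90=350; T_7,5=5×15+65=140; T_7,6=6×1+15=21; T_7,7=7×0+1=1
r8: T_8,5=5×140+350=1050; T_8,6=6×21+140=266; T_8,7=7×1+21=28; T_8,8=8×0+1=1
r9: T_9,6=6×266+1050=2646; T_9,7=7×28+266=462; T_9,8=8×1+28=36; T_9,9=9×0+1=1
r10: T_10,7=7×462+2646=5880; T_10,8=8×36+462=750; T_10,9=9×1+36=45
Read S(10,7) = 5880, S(10,8) = 750, S(10,9) = 45.

5880, 750, 45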